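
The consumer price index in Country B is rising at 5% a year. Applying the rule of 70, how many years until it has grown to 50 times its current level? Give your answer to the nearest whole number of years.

roughly 79 years

Doubling time ≈ 70/5 = 14.00 years.
Reaching 50× takes log₂(50) ≈ 5.64 doublings.
5.64 × 14.00 ≈ 79 years.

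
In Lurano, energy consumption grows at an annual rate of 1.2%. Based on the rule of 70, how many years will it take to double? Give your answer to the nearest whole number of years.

around 58 years

At 1.2%, doubling takes about 70/1.2 = 58.33 years.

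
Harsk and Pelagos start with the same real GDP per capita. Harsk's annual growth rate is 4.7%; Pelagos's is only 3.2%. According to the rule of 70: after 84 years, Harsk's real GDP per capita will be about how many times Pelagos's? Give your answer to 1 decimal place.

about 3.5 times

Harsk pulls ahead at 1.5 pp per year, so the ratio doubles every 70/1.5 ≈ 46.67 years.
In 84 years that's 1.80 doublings: 2^1.80 ≈ 3.5.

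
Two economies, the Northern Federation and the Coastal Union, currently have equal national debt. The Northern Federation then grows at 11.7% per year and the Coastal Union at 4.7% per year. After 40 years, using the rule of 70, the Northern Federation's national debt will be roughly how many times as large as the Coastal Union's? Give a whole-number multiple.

Only the 7-point difference matters.
70/7 ≈ 10.00 years per doubling of the ratio; 40 years gives 4.00 doublings, so ≈ 16×.

about 16 times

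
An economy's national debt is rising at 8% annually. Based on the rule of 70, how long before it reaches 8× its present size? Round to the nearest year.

roughly 26 years

Doubling time ≈ 70/8 = 8.75 years.
8× is 3 doublings, so 3 × 8.75 ≈ 26 years.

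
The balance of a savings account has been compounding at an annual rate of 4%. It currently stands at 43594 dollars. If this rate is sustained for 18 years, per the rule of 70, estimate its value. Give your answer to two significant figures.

It doubles every 70/4 ≈ 17.50 years, so 18 years is 1.03 doublings.
2^1.03 ≈ 2.04; 43594 × 2.04 ≈ 89000 dollars.

around 89000 dollars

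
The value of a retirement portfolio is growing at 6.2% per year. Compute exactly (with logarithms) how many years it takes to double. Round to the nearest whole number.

t = ln(2) / ln(1 + 0.062) = 0.6931 / 0.060154 ≈ 11.52.
≈ 12 years.

12 years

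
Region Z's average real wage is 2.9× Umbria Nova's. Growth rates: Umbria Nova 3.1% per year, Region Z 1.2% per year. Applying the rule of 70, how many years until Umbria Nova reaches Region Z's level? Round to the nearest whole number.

roughly 57 years

What matters is the difference: 1.9 pp.
Rule of 70 on the gap: the ratio halves every 70/1.9 ≈ 36.84 years.
A 2.9× gap takes log₂(2.9) ≈ 1.54 halvings to close: 1.54 × 36.84 ≈ 57 years.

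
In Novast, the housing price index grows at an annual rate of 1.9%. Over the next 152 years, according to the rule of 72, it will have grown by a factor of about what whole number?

around 16 times

Doubling time ≈ 72/1.9 = 37.89 years.
152/37.89 ≈ 4 doublings, so about 2^4 = 16×.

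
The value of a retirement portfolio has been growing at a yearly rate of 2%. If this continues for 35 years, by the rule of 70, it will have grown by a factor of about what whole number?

roughly 2 times

70/2 ≈ 35.00 years per doubling.
35 years fits 1 doubling: 2^1 = 2.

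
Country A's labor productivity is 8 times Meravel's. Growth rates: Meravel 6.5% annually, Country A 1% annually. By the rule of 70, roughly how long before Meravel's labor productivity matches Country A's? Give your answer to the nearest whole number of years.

around 38 years

Meravel gains on Country A at 6.5% − 1% = 5.5 points a year.
At that relative rate the gap halves every 70/5.5 ≈ 12.73 years.
An 8 times gap closes after 3 halvings: 3 × 12.73 ≈ 38 years.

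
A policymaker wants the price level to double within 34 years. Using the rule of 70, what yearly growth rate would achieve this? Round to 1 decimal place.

approximately 2.1%

70 / 34 ≈ 2.06, so about 2.1% per year.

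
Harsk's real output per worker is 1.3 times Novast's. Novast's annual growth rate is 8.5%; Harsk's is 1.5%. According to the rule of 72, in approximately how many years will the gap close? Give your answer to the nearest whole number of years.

≈ 4 years

What matters is the difference: 7 pp.
Rule of 72 on the gap: the ratio halves every 72/7 ≈ 10.29 years.
A 1.3 times gap takes log₂(1.3) ≈ 0.38 halvings to close: 0.38 × 10.29 ≈ 4 years.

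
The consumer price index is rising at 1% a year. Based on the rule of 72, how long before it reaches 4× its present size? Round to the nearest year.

around 144 years

One doubling takes 72/1 = 72.00 years.
Getting to 4× needs 2 doublings: 2 × 72.00 ≈ 144 years.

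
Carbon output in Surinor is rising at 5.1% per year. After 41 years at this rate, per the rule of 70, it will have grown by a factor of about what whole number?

8 times

At 5.1% one doubling takes ≈ 13.73 years; 41 years is 3 of them, so ×8.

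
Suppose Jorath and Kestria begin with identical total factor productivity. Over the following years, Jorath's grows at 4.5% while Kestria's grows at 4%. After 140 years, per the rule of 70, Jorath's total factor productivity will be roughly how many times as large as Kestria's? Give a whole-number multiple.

Rate gap = 4.5% − 4% = 0.5 points.
The ratio doubles every 70/0.5 ≈ 140.00 years.
140/140.00 ≈ 1.00 doublings → ratio ≈ 2^1.00 ≈ 2.

2 times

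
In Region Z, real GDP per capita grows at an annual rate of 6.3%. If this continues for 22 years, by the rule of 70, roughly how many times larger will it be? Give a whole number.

about 4 times

At 6.3% one doubling takes ≈ 11.11 years; 22 years is 2 of them, so ×4.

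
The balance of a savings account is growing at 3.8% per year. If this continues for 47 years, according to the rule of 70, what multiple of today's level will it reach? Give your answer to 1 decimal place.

Doubling time ≈ 70/3.8 = 18.42 years.
47 years / 18.42 ≈ 2.55 doublings → factor 2^2.55 ≈ 5.9.

5.9 times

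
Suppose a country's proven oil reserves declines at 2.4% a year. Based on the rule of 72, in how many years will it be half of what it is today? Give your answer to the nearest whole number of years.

around 30 years

The rule works in reverse for decay: 72/2.4 ≈ 30.00 years to halve.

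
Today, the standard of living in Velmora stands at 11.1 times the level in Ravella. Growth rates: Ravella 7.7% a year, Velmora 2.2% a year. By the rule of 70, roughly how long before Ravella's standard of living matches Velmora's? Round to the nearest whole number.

The growth-rate gap is 7.7% − 2.2% = 5.5 percentage points.
So the ratio between them halves every 70/5.5 ≈ 12.73 years.
An 11.1 times gap takes log₂(11.1) ≈ 3.47 halvings to close: 3.47 × 12.73 ≈ 44 years.

approximately 44 years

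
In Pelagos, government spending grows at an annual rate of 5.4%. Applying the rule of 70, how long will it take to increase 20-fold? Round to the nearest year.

At 5.4% it doubles every 70/5.4 ≈ 12.96 years.
20× is log₂ 20 ≈ 4.32 doublings, so ≈ 4.32 × 12.96 = 56 years.

56 years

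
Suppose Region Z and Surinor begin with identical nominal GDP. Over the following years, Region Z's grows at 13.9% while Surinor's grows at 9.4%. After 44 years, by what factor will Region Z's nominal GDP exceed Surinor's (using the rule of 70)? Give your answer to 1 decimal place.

Only the 4.5-point difference matters.
70/4.5 ≈ 15.56 years per doubling of the ratio; 44 years gives 2.83 doublings, so ≈ 7.1×.

roughly 7.1 times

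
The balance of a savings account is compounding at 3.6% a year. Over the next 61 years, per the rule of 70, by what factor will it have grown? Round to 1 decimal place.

Doubling time ≈ 70/3.6 = 19.44 years.
61 years / 19.44 ≈ 3.14 doublings → factor 2^3.14 ≈ 8.8.

approximately 8.8 times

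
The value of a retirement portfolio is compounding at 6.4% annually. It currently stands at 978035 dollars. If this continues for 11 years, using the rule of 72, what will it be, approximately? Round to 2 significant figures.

Doubling time ≈ 72/6.4 = 11.25 years.
11 years is 11/11.25 ≈ 0.98 doublings, a factor of 2^0.98 ≈ 1.97.
978035 × 1.97 ≈ 1900000 dollars.

1900000 dollars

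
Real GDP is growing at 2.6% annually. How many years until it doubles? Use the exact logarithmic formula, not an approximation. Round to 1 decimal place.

t = ln(2) / ln(1 + 0.026) = 0.6931 / 0.025668 ≈ 27.00.

27.0 years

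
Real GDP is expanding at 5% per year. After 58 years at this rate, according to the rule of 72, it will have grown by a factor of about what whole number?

72/5 ≈ 14.40 years per doubling.
58 years fits 4 doublings: 2^4 = 16.

roughly 16 times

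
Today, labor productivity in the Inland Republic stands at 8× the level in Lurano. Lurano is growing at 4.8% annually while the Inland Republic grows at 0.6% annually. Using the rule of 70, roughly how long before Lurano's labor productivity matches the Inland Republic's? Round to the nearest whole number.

What matters is the difference: 4.2 pp.
Rule of 70 on the gap: the ratio halves every 70/4.2 ≈ 16.67 years.
An 8× gap closes after 3 halvings: 3 × 16.67 ≈ 50 years.

50 years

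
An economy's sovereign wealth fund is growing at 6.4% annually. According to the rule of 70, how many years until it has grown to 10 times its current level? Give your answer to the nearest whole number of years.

Doubling time ≈ 70/6.4 = 10.94 years.
10× is log₂ 10 ≈ 3.32 doublings, so ≈ 3.32 × 10.94 = 36 years.

36 years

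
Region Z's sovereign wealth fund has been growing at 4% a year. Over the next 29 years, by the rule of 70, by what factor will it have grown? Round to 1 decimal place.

about 3.2 times

Doubling time ≈ 70/4 = 17.50 years.
29 years / 17.50 ≈ 1.66 doublings → factor 2^1.66 ≈ 3.2.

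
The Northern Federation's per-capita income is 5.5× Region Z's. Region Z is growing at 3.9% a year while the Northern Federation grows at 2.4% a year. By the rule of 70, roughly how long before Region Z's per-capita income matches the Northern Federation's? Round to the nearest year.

The growth-rate gap is 3.9% − 2.4% = 1.5 percentage points.
So the ratio between them halves every 70/1.5 ≈ 46.67 years.
A 5.5× gap takes log₂(5.5) ≈ 2.46 halvings to close: 2.46 × 46.67 ≈ 115 years.

around 115 years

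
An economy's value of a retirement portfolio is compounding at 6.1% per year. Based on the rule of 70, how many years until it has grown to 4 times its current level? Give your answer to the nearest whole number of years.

approximately 23 years

One doubling takes 70/6.1 = 11.48 years.
4× is 2 doublings, so 2 × 11.48 ≈ 23 years.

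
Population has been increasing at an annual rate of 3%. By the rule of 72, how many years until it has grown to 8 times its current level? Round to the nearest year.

≈ 72 years

One doubling takes 72/3 = 24.00 years.
8× is 3 doublings, so 3 × 24.00 ≈ 72 years.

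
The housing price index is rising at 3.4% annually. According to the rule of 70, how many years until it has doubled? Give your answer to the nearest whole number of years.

70/3.4 ≈ 20.59, so it doubles roughly every 21 years.

approximately 21 years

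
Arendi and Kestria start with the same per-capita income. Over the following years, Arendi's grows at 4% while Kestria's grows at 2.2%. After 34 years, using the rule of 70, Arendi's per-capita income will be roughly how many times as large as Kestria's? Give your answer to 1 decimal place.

around 1.8 times

Arendi pulls ahead at 1.8 pp per year, so the ratio doubles every 70/1.8 ≈ 38.89 years.
In 34 years that's 0.87 doublings: 2^0.87 ≈ 1.8.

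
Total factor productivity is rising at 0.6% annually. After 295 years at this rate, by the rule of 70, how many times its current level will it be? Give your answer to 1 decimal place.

roughly 5.8 times

Doubles every ≈ 116.67 years (70/0.6).
295 years is 2.53 doublings; 2^2.53 ≈ 5.8×.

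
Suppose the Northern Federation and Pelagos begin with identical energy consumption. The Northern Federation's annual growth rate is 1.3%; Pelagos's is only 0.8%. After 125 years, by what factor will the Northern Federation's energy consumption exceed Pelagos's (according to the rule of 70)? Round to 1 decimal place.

≈ 1.9 times

Only the 0.5-point difference matters.
70/0.5 ≈ 140.00 years per doubling of the ratio; 125 years gives 0.89 doublings, so ≈ 1.9×.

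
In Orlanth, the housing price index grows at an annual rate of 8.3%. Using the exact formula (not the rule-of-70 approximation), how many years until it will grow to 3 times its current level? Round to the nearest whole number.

t = ln(3) / ln(1 + 0.083) = 1.0986 / 0.079735 ≈ 13.78.
≈ 14 years.

14 years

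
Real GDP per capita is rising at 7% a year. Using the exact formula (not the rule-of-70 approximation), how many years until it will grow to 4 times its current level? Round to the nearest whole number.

20 years

t = ln(4) / ln(1 + 0.07) = 1.3863 / 0.067659 ≈ 20.49.
≈ 20 years.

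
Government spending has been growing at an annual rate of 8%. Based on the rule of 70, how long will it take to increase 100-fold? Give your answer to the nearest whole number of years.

around 58 years

Doubling time ≈ 70/8 = 8.75 years.
Reaching 100× takes log₂(100) ≈ 6.64 doublings.
6.64 × 8.75 ≈ 58 years.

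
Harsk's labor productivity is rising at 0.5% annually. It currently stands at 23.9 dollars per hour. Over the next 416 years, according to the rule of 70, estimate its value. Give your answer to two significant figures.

roughly 190 dollars per hour

Doubling time ≈ 70/0.5 = 140.00 years.
416 years is 416/140.00 ≈ 2.97 doublings, a factor of 2^2.97 ≈ 7.84.
23.9 × 7.84 ≈ 190 dollars per hour.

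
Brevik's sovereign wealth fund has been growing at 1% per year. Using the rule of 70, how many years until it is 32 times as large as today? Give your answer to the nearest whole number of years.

One doubling takes 70/1 = 70.00 years.
Getting to 32× needs 5 doublings: 5 × 70.00 ≈ 350 years.

approximately 350 years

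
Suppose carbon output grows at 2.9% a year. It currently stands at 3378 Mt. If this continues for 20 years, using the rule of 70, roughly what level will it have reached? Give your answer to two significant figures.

approximately 6000 Mt

It doubles every 70/2.9 ≈ 24.14 years, so 20 years is 0.83 doublings.
2^0.83 ≈ 1.78; 3378 × 1.78 ≈ 6000 Mt.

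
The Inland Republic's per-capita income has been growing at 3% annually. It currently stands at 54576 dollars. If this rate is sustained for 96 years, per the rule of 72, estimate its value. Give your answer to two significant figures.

around 870000 dollars

Doubling time ≈ 72/3 = 24.00 years.
96 years is 96/24.00 ≈ 4.00 doublings, a factor of 2^4.00 ≈ 16.00.
54576 × 16.00 ≈ 870000 dollars.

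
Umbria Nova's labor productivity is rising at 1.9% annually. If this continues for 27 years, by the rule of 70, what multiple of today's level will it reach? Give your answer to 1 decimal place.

Doubles every ≈ 36.84 years (70/1.9).
27 years is 0.73 doublings; 2^0.73 ≈ 1.7×.

roughly 1.7 times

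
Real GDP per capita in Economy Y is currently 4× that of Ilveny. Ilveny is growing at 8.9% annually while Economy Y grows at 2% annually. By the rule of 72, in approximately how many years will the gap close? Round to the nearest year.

The growth-rate gap is 8.9% − 2% = 6.9 percentage points.
So the ratio between them halves every 72/6.9 ≈ 10.43 years.
A 4× gap closes after 2 halvings: 2 × 10.43 ≈ 21 years.

approximately 21 years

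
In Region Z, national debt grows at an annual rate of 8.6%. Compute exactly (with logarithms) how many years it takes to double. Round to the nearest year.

t = ln(2) / ln(1 + 0.086) = 0.6931 / 0.082501 ≈ 8.40.
≈ 8 years.

8 years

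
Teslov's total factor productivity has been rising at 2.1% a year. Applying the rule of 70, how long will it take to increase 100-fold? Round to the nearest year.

At 2.1% it doubles every 70/2.1 ≈ 33.33 years.
Reaching 100× takes log₂(100) ≈ 6.64 doublings.
6.64 × 33.33 ≈ 221 years.

about 221 years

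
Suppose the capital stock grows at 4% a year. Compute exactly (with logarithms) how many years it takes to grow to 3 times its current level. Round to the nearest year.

28 years

t = ln(3) / ln(1 + 0.04) = 1.0986 / 0.039221 ≈ 28.01.
≈ 28 years.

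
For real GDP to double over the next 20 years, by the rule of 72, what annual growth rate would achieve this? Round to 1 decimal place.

72 / 20 ≈ 3.60, so about 3.6% annually.

about 3.6%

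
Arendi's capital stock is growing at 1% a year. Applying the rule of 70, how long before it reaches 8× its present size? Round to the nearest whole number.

around 210 years

One doubling takes 70/1 = 70.00 years.
Getting to 8× needs 3 doublings: 3 × 70.00 ≈ 210 years.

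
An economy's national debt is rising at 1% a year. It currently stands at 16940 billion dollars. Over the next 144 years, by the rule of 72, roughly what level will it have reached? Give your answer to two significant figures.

It doubles every 72/1 ≈ 72.00 years, so 144 years is 2.00 doublings.
2^2.00 ≈ 4.00; 16940 × 4.00 ≈ 68000 billion dollars.

about 68000 billion dollars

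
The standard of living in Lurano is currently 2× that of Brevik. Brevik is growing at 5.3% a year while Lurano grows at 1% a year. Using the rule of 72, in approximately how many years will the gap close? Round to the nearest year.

The growth-rate gap is 5.3% − 1% = 4.3 percentage points.
So the ratio between them halves every 72/4.3 ≈ 16.74 years.
A 2× gap closes after 1 halving: 1 × 16.74 ≈ 17 years.

about 17 years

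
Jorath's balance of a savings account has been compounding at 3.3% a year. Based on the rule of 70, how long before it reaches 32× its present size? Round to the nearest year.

One doubling takes 70/3.3 = 21.21 years.
Getting to 32× needs 5 doublings: 5 × 21.21 ≈ 106 years.

approximately 106 years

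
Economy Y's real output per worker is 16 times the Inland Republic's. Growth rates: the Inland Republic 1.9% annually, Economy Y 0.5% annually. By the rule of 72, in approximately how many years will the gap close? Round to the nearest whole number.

around 206 years

The growth-rate gap is 1.9% − 0.5% = 1.4 percentage points.
So the ratio between them halves every 72/1.4 ≈ 51.43 years.
A 16 times gap closes after 4 halvings: 4 × 51.43 ≈ 206 years.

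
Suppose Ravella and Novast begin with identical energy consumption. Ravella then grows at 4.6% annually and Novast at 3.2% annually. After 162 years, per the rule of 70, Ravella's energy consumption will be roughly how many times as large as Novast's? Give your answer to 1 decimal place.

Ravella pulls ahead at 1.4 pp per year, so the ratio doubles every 70/1.4 ≈ 50.00 years.
In 162 years that's 3.24 doublings: 2^3.24 ≈ 9.4.

9.4 times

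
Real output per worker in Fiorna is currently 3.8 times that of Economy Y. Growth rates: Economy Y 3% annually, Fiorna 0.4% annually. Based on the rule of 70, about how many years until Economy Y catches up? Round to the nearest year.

about 52 years

The growth-rate gap is 3% − 0.4% = 2.6 percentage points.
So the ratio between them halves every 70/2.6 ≈ 26.92 years.
A 3.8 times gap takes log₂(3.8) ≈ 1.93 halvings to close: 1.93 × 26.92 ≈ 52 years.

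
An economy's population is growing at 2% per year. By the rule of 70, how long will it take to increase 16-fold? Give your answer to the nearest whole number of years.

approximately 140 years

Doubling time ≈ 70/2 = 35.00 years.
16× is 4 doublings, so 4 × 35.00 ≈ 140 years.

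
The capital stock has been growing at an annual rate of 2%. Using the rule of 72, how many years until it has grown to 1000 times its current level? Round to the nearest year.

roughly 359 years

One doubling takes 72/2 = 36.00 years.
1000× is log₂ 1000 ≈ 9.97 doublings, so ≈ 9.97 × 36.00 = 359 years.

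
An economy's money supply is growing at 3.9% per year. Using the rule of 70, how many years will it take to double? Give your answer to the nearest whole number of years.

≈ 18 years

Doubling time ≈ 70 / 3.9 = 17.95 years.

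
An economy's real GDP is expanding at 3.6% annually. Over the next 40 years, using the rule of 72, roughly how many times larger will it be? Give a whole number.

At 3.6% one doubling takes ≈ 20.00 years; 40 years is 2 of them, so ×4.

4 times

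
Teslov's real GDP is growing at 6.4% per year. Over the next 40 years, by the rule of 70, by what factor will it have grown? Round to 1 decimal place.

around 12.6 times

Doubles every ≈ 10.94 years (70/6.4).
40 years is 3.66 doublings; 2^3.66 ≈ 12.6×.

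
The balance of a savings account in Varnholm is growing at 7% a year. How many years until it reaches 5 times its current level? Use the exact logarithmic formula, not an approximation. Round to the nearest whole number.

24 years

t = ln(5) / ln(1 + 0.07) = 1.6094 / 0.067659 ≈ 23.79.
≈ 24 years.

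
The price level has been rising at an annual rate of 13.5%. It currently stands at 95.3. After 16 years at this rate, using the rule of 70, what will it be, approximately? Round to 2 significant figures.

around 810

Doubling time ≈ 70/13.5 = 5.19 years.
16 years is 16/5.19 ≈ 3.08 doublings, a factor of 2^3.08 ≈ 8.46.
95.3 × 8.46 ≈ 810.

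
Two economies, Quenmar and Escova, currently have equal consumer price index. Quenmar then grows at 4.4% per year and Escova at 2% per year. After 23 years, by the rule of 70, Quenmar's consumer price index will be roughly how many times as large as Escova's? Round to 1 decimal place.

about 1.7 times

Only the 2.4-point difference matters.
70/2.4 ≈ 29.17 years per doubling of the ratio; 23 years gives 0.79 doublings, so ≈ 1.7×.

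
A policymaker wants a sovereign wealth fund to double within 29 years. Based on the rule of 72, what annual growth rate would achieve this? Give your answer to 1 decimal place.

2.5%

72 / 29 ≈ 2.48, so about 2.5% annually.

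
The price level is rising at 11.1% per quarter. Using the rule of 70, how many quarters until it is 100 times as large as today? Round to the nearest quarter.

around 42 quarters

One doubling takes 70/11.1 = 6.31 quarters.
Reaching 100× takes log₂(100) ≈ 6.64 doublings.
6.64 × 6.31 ≈ 42 quarters.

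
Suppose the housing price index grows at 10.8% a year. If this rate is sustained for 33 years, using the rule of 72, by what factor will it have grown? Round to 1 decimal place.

roughly 30.9 times

Doubles every ≈ 6.67 years (72/10.8).
33 years is 4.95 doublings; 2^4.95 ≈ 30.9×.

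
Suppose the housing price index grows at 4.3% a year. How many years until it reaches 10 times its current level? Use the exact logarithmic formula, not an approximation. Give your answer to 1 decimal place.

t = ln(10) / ln(1 + 0.043) = 2.3026 / 0.042101 ≈ 54.69.

54.7 years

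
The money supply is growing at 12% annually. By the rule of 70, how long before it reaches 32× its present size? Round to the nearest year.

around 29 years

Doubling time ≈ 70/12 = 5.83 years.
32× is 5 doublings, so 5 × 5.83 ≈ 29 years.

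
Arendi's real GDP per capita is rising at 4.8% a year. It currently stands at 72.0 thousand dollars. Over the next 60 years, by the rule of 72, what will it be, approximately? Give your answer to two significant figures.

around 1200 thousand dollars

Doubling time ≈ 72/4.8 = 15.00 years.
60 years is 60/15.00 ≈ 4.00 doublings, a factor of 2^4.00 ≈ 16.00.
72.0 × 16.00 ≈ 1200 thousand dollars.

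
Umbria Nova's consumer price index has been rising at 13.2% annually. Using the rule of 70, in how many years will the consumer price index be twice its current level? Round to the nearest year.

Doubling time ≈ 70 / 13.2 = 5.30 years.

approximately 5 years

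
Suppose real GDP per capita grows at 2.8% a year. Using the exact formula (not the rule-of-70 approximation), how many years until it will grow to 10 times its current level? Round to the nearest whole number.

83 years

t = ln(10) / ln(1 + 0.028) = 2.3026 / 0.027615 ≈ 83.38.
≈ 83 years.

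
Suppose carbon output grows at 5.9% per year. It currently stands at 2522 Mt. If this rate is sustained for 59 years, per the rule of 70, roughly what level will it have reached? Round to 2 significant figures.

around 79000 Mt

Doubling time ≈ 70/5.9 = 11.86 years.
59 years is 59/11.86 ≈ 4.97 doublings, a factor of 2^4.97 ≈ 31.34.
2522 × 31.34 ≈ 79000 Mt.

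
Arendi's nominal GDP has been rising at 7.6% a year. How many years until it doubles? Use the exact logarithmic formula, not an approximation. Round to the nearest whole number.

t = ln(2) / ln(1 + 0.076) = 0.6931 / 0.073250 ≈ 9.46.
≈ 9 years.

9 years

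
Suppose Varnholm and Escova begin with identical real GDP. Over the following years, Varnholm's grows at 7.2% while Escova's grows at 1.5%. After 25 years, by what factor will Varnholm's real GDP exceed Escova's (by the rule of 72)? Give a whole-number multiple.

≈ 4 times

Only the 5.7-point difference matters.
72/5.7 ≈ 12.63 years per doubling of the ratio; 25 years gives 1.98 doublings, so ≈ 4×.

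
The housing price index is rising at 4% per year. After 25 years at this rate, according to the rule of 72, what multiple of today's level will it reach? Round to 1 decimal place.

Doubling time ≈ 72/4 = 18.00 years.
25 years / 18.00 ≈ 1.39 doublings → factor 2^1.39 ≈ 2.6.

roughly 2.6 times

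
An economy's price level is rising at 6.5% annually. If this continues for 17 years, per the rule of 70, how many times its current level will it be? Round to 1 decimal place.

Doubles every ≈ 10.77 years (70/6.5).
17 years is 1.58 doublings; 2^1.58 ≈ 3.0×.

≈ 3.0 times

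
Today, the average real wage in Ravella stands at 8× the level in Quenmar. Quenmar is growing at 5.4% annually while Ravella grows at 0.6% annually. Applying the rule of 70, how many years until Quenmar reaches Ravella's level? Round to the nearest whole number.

What matters is the difference: 4.8 pp.
Rule of 70 on the gap: the ratio halves every 70/4.8 ≈ 14.58 years.
An 8× gap closes after 3 halvings: 3 × 14.58 ≈ 44 years.

around 44 years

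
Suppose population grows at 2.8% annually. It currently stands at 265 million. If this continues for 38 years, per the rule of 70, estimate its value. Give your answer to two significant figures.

Doubling time ≈ 70/2.8 = 25.00 years.
38 years is 38/25.00 ≈ 1.52 doublings, a factor of 2^1.52 ≈ 2.87.
265 × 2.87 ≈ 760 million.

around 760 million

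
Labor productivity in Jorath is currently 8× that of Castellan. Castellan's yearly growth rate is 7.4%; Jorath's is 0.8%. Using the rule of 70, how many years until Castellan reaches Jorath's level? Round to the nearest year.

What matters is the difference: 6.6 pp.
Rule of 70 on the gap: the ratio halves every 70/6.6 ≈ 10.61 years.
An 8× gap closes after 3 halvings: 3 × 10.61 ≈ 32 years.

around 32 years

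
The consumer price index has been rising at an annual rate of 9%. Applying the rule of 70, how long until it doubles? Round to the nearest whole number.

≈ 8 years

Doubling time ≈ 70 / 9 = 7.78 years.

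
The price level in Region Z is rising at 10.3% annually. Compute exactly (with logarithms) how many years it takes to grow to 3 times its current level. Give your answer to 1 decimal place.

t = ln(3) / ln(1 + 0.103) = 1.0986 / 0.098034 ≈ 11.21.

11.2 years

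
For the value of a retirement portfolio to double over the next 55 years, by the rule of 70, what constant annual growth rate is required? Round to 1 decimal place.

approximately 1.3% a year

70 / 55 ≈ 1.27, so about 1.3% a year.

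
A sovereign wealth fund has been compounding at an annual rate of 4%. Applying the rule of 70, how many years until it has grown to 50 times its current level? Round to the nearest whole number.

At 4% it doubles every 70/4 ≈ 17.50 years.
Reaching 50× takes log₂(50) ≈ 5.64 doublings.
5.64 × 17.50 ≈ 99 years.

≈ 99 years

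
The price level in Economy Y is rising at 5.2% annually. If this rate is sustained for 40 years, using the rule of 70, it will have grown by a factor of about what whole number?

Doubling time ≈ 70/5.2 = 13.46 years.
40/13.46 ≈ 3 doublings, so about 2^3 = 8×.

roughly 8 times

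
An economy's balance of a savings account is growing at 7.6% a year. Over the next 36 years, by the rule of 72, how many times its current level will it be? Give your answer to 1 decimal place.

approximately 13.9 times

Doubling time ≈ 72/7.6 = 9.47 years.
36 years / 9.47 ≈ 3.80 doublings → factor 2^3.80 ≈ 13.9.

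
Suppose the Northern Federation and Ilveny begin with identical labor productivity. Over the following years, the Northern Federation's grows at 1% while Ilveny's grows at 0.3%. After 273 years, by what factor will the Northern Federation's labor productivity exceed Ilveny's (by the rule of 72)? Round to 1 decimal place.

6.3 times

the Northern Federation pulls ahead at 0.7 pp per year, so the ratio doubles every 72/0.7 ≈ 102.86 years.
In 273 years that's 2.65 doublings: 2^2.65 ≈ 6.3.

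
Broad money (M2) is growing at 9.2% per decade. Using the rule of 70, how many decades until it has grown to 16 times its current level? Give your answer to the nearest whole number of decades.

One doubling takes 70/9.2 = 7.61 decades.
16× is 4 doublings, so 4 × 7.61 ≈ 30 decades.

≈ 30 decades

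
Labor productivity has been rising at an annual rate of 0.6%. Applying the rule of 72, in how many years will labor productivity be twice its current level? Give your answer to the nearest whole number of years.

Doubling time ≈ 72 / 0.6 = 120.00 years.

roughly 120 years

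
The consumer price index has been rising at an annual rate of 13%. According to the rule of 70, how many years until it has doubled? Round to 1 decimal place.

5.4 years

Doubling time ≈ 70 / 13 = 5.38 years.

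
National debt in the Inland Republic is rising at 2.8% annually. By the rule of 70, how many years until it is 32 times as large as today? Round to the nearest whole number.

One doubling takes 70/2.8 = 25.00 years.
Getting to 32× needs 5 doublings: 5 × 25.00 ≈ 125 years.

about 125 years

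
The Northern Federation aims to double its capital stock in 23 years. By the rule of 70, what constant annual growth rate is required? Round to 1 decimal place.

70 / 23 ≈ 3.04, so about 3.0% a year.

around 3.0% a year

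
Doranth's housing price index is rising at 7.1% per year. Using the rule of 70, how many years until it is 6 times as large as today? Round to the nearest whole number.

Doubling time ≈ 70/7.1 = 9.86 years.
6× is log₂ 6 ≈ 2.58 doublings, so ≈ 2.58 × 9.86 = 25 years.

≈ 25 years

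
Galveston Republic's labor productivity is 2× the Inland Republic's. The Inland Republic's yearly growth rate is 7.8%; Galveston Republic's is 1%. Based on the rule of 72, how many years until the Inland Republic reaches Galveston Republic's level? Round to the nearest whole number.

11 years

the Inland Republic gains on Galveston Republic at 7.8% − 1% = 6.8 points a year.
At that relative rate the gap halves every 72/6.8 ≈ 10.59 years.
A 2× gap closes after 1 halving: 1 × 10.59 ≈ 11 years.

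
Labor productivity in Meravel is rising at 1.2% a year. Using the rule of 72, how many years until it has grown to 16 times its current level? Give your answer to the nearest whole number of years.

240 years

One doubling takes 72/1.2 = 60.00 years.
Getting to 16× needs 4 doublings: 4 × 60.00 ≈ 240 years.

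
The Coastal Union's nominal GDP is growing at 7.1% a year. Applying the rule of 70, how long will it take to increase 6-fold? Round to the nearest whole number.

Doubling time ≈ 70/7.1 = 9.86 years.
Reaching 6× takes log₂(6) ≈ 2.58 doublings.
2.58 × 9.86 ≈ 25 years.

roughly 25 years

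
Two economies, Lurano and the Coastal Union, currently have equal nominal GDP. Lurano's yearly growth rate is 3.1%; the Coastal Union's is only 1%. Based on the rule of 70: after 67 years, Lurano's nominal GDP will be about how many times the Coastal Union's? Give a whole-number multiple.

around 4 times

Rate gap = 3.1% − 1% = 2.1 points.
The ratio doubles every 70/2.1 ≈ 33.33 years.
67/33.33 ≈ 2.01 doublings → ratio ≈ 2^2.01 ≈ 4.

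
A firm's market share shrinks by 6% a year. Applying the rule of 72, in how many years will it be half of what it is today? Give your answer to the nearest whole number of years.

Falling at 6%, it halves about every 72/6 = 12.00 years.

roughly 12 years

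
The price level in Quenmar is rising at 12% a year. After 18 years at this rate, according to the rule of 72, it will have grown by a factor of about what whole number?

72/12 ≈ 6.00 years per doubling.
18 years fits 3 doublings: 2^3 = 8.

≈ 8 times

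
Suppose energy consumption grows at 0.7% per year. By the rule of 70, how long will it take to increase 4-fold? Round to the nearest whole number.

One doubling takes 70/0.7 = 100.00 years.
4× is 2 doublings, so 2 × 100.00 ≈ 200 years.

about 200 years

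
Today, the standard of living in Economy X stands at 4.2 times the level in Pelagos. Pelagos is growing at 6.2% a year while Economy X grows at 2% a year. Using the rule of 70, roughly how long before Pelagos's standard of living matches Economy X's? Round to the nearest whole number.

Pelagos gains on Economy X at 6.2% − 2% = 4.2 points a year.
At that relative rate the gap halves every 70/4.2 ≈ 16.67 years.
A 4.2 times gap takes log₂(4.2) ≈ 2.07 halvings to close: 2.07 × 16.67 ≈ 35 years.

roughly 35 years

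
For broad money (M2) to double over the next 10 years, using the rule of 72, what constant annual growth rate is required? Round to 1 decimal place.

72 / 10 ≈ 7.20, so about 7.2% a year.

≈ 7.2%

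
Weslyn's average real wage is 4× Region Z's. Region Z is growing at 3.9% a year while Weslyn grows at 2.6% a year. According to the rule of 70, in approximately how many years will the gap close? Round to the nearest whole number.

108 years

The growth-rate gap is 3.9% − 2.6% = 1.3 percentage points.
So the ratio between them halves every 70/1.3 ≈ 53.85 years.
A 4× gap closes after 2 halvings: 2 × 53.85 ≈ 108 years.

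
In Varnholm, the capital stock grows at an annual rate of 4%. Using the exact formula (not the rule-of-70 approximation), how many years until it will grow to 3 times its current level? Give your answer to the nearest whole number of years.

28 years

t = ln(3) / ln(1 + 0.04) = 1.0986 / 0.039221 ≈ 28.01.
≈ 28 years.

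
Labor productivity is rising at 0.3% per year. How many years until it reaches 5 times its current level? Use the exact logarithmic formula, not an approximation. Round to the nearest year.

537 years

t = ln(5) / ln(1 + 0.003) = 1.6094 / 0.002996 ≈ 537.18.
≈ 537 years.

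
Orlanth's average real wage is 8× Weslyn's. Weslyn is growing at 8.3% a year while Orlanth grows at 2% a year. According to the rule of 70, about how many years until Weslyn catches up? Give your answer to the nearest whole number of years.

about 33 years

Weslyn gains on Orlanth at 8.3% − 2% = 6.3 points a year.
At that relative rate the gap halves every 70/6.3 ≈ 11.11 years.
An 8× gap closes after 3 halvings: 3 × 11.11 ≈ 33 years.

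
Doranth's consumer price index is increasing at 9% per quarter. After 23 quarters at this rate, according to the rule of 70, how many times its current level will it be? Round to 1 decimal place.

Doubles every ≈ 7.78 quarters (70/9).
23 quarters is 2.96 doublings; 2^2.96 ≈ 7.8×.

about 7.8 times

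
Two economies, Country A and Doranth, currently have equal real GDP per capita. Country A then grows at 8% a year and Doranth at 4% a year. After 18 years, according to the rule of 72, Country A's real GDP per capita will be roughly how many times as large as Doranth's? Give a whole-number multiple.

about 2 times

Rate gap = 8% − 4% = 4 points.
The ratio doubles every 72/4 ≈ 18.00 years.
18/18.00 ≈ 1.00 doublings → ratio ≈ 2^1.00 ≈ 2.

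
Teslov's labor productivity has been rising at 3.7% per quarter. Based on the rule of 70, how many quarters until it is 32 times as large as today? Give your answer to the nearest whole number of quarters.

One doubling takes 70/3.7 = 18.92 quarters.
32 = 2^5, so 5 doublings → 95 quarters.

about 95 quarters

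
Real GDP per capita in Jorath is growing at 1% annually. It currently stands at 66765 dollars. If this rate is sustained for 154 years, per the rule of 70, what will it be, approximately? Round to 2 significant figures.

It doubles every 70/1 ≈ 70.00 years, so 154 years is 2.20 doublings.
2^2.20 ≈ 4.59; 66765 × 4.59 ≈ 310000 dollars.

about 310000 dollars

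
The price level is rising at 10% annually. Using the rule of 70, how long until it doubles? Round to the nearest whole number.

around 7 years

At 10%, doubling takes about 70/10 = 7.00 years.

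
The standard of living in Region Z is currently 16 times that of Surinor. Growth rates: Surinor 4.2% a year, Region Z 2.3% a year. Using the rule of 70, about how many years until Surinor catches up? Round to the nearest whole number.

What matters is the difference: 1.9 pp.
Rule of 70 on the gap: the ratio halves every 70/1.9 ≈ 36.84 years.
A 16 times gap closes after 4 halvings: 4 × 36.84 ≈ 147 years.

approximately 147 years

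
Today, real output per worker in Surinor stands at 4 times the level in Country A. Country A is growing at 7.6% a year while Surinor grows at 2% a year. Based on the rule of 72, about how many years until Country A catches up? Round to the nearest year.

around 26 years

The growth-rate gap is 7.6% − 2% = 5.6 percentage points.
So the ratio between them halves every 72/5.6 ≈ 12.86 years.
A 4 times gap closes after 2 halvings: 2 × 12.86 ≈ 26 years.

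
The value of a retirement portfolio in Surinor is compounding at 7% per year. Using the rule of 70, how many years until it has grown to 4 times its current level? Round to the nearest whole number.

Doubling time ≈ 70/7 = 10.00 years.
4× is 2 doublings, so 2 × 10.00 ≈ 20 years.

≈ 20 years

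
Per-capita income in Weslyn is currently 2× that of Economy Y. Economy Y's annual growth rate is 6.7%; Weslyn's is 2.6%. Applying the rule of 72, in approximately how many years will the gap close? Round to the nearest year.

Economy Y gains on Weslyn at 6.7% − 2.6% = 4.1 points a year.
At that relative rate the gap halves every 72/4.1 ≈ 17.56 years.
A 2× gap closes after 1 halving: 1 × 17.56 ≈ 18 years.

about 18 years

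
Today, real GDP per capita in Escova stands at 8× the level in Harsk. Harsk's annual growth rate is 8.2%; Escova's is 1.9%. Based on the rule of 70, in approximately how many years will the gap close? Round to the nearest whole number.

about 33 years

Harsk gains on Escova at 8.2% − 1.9% = 6.3 points a year.
At that relative rate the gap halves every 70/6.3 ≈ 11.11 years.
An 8× gap closes after 3 halvings: 3 × 11.11 ≈ 33 years.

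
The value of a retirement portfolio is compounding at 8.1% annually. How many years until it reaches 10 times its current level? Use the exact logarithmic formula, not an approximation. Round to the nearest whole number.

30 years

t = ln(10) / ln(1 + 0.081) = 2.3026 / 0.077887 ≈ 29.56.
≈ 30 years.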